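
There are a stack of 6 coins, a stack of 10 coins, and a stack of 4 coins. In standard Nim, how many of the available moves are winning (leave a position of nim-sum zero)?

1

In binary:
  0110  (6)
  1010  (10)
  0100  (4)
  ----
  1000  (8)
The overall nim-sum is X = 8. A stack of size p has a winning move iff p XOR X < p (reduce it to p XOR X).
  6: 6 XOR 8 = 14 ≥ 6 — no move.
  10: 10 XOR 8 = 2 < 10 — winning move (to 2).
  4: 4 XOR 8 = 12 ≥ 4 — no move.
That gives 1 winning move.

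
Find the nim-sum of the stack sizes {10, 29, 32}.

55

Bitwise XOR of the heap sizes:
  001010  (10)
  011101  (29)
  100000  (32)
  ------
  110111  (55)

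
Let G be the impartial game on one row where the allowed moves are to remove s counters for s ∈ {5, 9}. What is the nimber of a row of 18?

Build the Grundy sequence with g(k) = mex{g(k−s) : s ∈ {5, 9}, s ≤ k}:
k:     0  1  2  3  4  5  6  7  8  9 10 11 12 13 14 15 16 17 18
g(k):  0  0  0  0  0  1  1  1  1  1  2  2  2  2  0  0  0  0  0
So g(18) = 0.

0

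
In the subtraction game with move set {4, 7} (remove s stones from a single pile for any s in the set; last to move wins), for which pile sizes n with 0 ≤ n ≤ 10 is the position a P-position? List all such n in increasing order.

0, 1, 2, 3

Build the Grundy sequence with g(k) = mex{g(k−s) : s ∈ {4, 7}, s ≤ k}:
k:     0  1  2  3  4  5  6  7  8  9 10
g(k):  0  0  0  0  1  1  1  1  2  2  2
The P-positions (g = 0) in 0..10 are 0, 1, 2, 3.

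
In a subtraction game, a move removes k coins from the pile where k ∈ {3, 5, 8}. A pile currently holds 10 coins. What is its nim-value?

Build the Grundy sequence with g(k) = mex{g(k−s) : s ∈ {3, 5, 8}, s ≤ k}:
g(0) = mex{} = 0
g(1) = mex{} = 0
g(2) = mex{} = 0
g(3) = mex{0} = 1
g(4) = mex{0} = 1
g(5) = mex{0} = 1
g(6) = mex{0,1} = 2
g(7) = mex{0,1} = 2
g(8) = mex{0,1} = 2
g(9) = mex{0,1,2} = 3
g(10) = mex{0,1,2} = 3
So g(10) = 3.

3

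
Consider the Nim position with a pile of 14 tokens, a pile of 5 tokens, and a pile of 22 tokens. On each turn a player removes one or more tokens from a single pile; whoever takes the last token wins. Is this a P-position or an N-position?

N-position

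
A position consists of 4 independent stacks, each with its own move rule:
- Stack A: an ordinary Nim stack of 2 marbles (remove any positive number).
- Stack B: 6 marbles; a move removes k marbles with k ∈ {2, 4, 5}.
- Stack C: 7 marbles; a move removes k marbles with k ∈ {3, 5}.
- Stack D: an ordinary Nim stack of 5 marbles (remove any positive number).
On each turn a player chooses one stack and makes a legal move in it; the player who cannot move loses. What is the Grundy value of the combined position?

Stack A is a plain Nim stack of size 2, so its Grundy value is 2.
For stack B, compute g(0), g(1), … with moves {2, 4, 5}:
k:     0  1  2  3  4  5  6
g(k):  0  0  1  1  2  2  3
So g(6) = 3.
Grundy values for stack C (subtraction set {3, 5}):
g(0) = mex{} = 0
g(1) = mex{} = 0
g(2) = mex{} = 0
g(3) = mex{0} = 1
g(4) = mex{0} = 1
g(5) = mex{0} = 1
g(6) = mex{0,1} = 2
g(7) = mex{0,1} = 2
So g(7) = 2.
Stack D is a plain Nim stack of size 5, so its Grundy value is 5.
The value of a disjunctive sum is the nim-sum of the parts.
Combined value = 2 XOR 3 XOR 2 XOR 5 = 6.

6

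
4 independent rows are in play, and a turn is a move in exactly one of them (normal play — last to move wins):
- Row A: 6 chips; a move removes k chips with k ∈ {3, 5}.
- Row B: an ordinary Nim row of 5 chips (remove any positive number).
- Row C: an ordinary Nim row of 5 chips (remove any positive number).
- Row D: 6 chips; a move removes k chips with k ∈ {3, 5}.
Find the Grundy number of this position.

For row A, compute g(0), g(1), … with moves {3, 5}:
g(0) = mex{} = 0
g(1) = mex{} = 0
g(2) = mex{} = 0
g(3) = mex{0} = 1
g(4) = mex{0} = 1
g(5) = mex{0} = 1
g(6) = mex{0,1} = 2
So g(6) = 2.
Row B is a plain Nim row of size 5, so its Grundy value is 5.
Row C is a plain Nim row of size 5, so its Grundy value is 5.
Build the Grundy sequence for row D with g(k) = mex{g(k−s) : s ∈ {3, 5}, s ≤ k}:
k:     0  1  2  3  4  5  6
g(k):  0  0  0  1  1  1  2
So g(6) = 2.
By the Sprague-Grundy theorem, the Grundy value of a sum of independent games is the XOR of the component values.
Combined value = 2 XOR 5 XOR 5 XOR 2 = 0.

0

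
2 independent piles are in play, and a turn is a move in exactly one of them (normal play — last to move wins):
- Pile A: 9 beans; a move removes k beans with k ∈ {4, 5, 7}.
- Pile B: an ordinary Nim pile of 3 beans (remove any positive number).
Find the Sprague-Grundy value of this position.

1

Build the Grundy sequence for pile A with g(k) = mex{g(k−s) : s ∈ {4, 5, 7}, s ≤ k}:
k:     0  1  2  3  4  5  6  7  8  9
g(k):  0  0  0  0  1  1  1  1  2  2
So g(9) = 2.
Pile B is a plain Nim pile of size 3, so its Grundy value is 3.
By the Sprague-Grundy theorem, the Grundy value of a sum of independent games is the XOR of the component values.
Combined value = 2 XOR 3 = 1.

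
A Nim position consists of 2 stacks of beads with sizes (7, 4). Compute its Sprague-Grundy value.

Compute the nim-sum pairwise:
7 ⊕ 4 = 3

3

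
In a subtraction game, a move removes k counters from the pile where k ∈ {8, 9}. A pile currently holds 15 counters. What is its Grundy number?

1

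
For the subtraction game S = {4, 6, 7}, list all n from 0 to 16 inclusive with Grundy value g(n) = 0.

Grundy values for subtraction set {4, 6, 7}:
k:     0  1  2  3  4  5  6  7  8  9 10 11 12 13 14 15 16
g(k):  0  0  0  0  1  1  1  1  2  2  2  0  0  0  0  1  1
The P-positions (g = 0) in 0..16 are 0, 1, 2, 3, 11, 12, 13, 14.

0, 1, 2, 3, 11, 12, 13, 14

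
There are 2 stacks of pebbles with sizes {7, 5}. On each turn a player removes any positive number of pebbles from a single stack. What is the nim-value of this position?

2

Nim-sum: 7 ^ 5 = 2.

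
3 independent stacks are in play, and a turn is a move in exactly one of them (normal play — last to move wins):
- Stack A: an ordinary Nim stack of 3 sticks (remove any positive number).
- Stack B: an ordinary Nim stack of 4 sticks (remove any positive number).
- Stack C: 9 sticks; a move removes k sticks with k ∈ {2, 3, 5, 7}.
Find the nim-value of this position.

Stack A is a plain Nim stack of size 3, so its Grundy value is 3.
Stack B is a plain Nim stack of size 4, so its Grundy value is 4.
For stack C, compute g(0), g(1), … with moves {2, 3, 5, 7}:
k:     0  1  2  3  4  5  6  7  8  9
g(k):  0  0  1  1  2  2  3  3  4  0
So g(9) = 0.
The value of a disjunctive sum is the nim-sum of the parts.
Combined value = 3 ⊕ 4 ⊕ 0 = 7.

7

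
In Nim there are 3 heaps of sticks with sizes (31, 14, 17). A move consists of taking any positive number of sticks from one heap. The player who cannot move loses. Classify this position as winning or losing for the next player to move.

Bitwise XOR of the heap sizes:
  11111  (31)
  01110  (14)
  10001  (17)
  -----
  00000  (0)
The nim-sum is 0, so this is a P-position: the player to move is in a losing position under optimal play.

Losing position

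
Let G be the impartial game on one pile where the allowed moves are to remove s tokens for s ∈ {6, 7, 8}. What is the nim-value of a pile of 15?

0

Grundy values for subtraction set {6, 7, 8}:
k:     0  1  2  3  4  5  6  7  8  9 10 11 12 13 14 15
g(k):  0  0  0  0  0  0  1  1  1  1  1  1  2  2  0  0
So g(15) = 0.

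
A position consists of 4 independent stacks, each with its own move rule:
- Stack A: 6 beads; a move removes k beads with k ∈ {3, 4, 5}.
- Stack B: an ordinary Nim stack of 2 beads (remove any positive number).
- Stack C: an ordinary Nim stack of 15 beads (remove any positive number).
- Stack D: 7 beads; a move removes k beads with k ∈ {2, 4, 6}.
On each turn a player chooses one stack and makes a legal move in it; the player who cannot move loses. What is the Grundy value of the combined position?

12

For stack A, compute g(0), g(1), … with moves {3, 4, 5}:
k:     0  1  2  3  4  5  6
g(k):  0  0  0  1  1  1  2
So g(6) = 2.
Stack B is a plain Nim stack of size 2, so its Grundy value is 2.
Stack C is a plain Nim stack of size 15, so its Grundy value is 15.
Build the Grundy sequence for stack D with g(k) = mex{g(k−s) : s ∈ {2, 4, 6}, s ≤ k}:
k:     0  1  2  3  4  5  6  7
g(k):  0  0  1  1  2  2  3  3
So g(7) = 3.
By the Sprague-Grundy theorem, the Grundy value of a sum of independent games is the XOR of the component values.
Combined value = 2 ⊕ 2 ⊕ 15 ⊕ 3 = 12.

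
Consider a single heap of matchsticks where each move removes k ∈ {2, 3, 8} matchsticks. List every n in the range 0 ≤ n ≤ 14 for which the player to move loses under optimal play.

0, 1, 5, 6, 10, 11

Build the Grundy sequence with g(k) = mex{g(k−s) : s ∈ {2, 3, 8}, s ≤ k}:
k:     0  1  2  3  4  5  6  7  8  9 10 11 12 13 14
g(k):  0  0  1  1  2  0  0  1  1  2  0  0  1  1  2
The P-positions (g = 0) in 0..14 are 0, 1, 5, 6, 10, 11.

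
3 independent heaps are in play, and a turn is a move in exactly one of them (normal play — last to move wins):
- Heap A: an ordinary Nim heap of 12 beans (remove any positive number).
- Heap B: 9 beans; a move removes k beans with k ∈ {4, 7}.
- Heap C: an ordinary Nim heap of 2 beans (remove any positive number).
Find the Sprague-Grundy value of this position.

Heap A is a plain Nim heap of size 12, so its Grundy value is 12.
Grundy values for heap B (subtraction set {4, 7}):
k:     0  1  2  3  4  5  6  7  8  9
g(k):  0  0  0  0  1  1  1  1  2  2
So g(9) = 2.
Heap C is a plain Nim heap of size 2, so its Grundy value is 2.
The value of a disjunctive sum is the nim-sum of the parts.
Combined value = 12 XOR 2 XOR 2 = 12.

12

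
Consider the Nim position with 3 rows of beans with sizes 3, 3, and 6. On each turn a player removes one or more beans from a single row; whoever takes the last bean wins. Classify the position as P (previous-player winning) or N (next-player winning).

N-position

In binary:
  011  (3)
  011  (3)
  110  (6)
  ---
  110  (6)
The nim-sum is 6 ≠ 0, so this is an N-position: the player to move can win.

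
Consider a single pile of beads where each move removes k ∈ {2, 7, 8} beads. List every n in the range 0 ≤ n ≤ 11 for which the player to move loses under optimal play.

0, 1, 4, 5, 10

Compute g(0), g(1), … for moves {2, 7, 8}:
g(0) = mex{} = 0
g(1) = mex{} = 0
g(2) = mex{0} = 1
g(3) = mex{0} = 1
g(4) = mex{1} = 0
g(5) = mex{1} = 0
g(6) = mex{0} = 1
g(7) = mex{0} = 1
g(8) = mex{0,1} = 2
g(9) = mex{0,1} = 2
g(10) = mex{1,2} = 0
g(11) = mex{0,1,2} = 3
The P-positions (g = 0) in 0..11 are 0, 1, 4, 5, 10.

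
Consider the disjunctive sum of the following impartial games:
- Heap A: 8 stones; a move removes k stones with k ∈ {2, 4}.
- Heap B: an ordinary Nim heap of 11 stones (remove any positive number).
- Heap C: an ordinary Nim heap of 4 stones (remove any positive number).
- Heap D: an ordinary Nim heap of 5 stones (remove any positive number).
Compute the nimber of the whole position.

11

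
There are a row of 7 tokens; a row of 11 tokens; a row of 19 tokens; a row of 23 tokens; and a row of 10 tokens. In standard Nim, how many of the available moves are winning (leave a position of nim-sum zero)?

Write each in binary and XOR column by column:
  00111  (7)
  01011  (11)
  10011  (19)
  10111  (23)
  01010  (10)
  -----
  00010  (2)
The overall nim-sum is X = 2. A row of size p has a winning move iff p XOR X < p (reduce it to p XOR X).
  7: 7 XOR 2 = 5 < 7 — winning move (to 5).
  11: 11 XOR 2 = 9 < 11 — winning move (to 9).
  19: 19 XOR 2 = 17 < 19 — winning move (to 17).
  23: 23 XOR 2 = 21 < 23 — winning move (to 21).
  10: 10 XOR 2 = 8 < 10 — winning move (to 8).
That gives 5 winning moves.

5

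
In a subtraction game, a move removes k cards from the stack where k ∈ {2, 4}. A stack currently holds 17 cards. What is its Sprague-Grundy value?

2

Grundy values for subtraction set {2, 4}:
k:     0  1  2  3  4  5  6  7  8  9 10 11 12 13 14 15 16 17
g(k):  0  0  1  1  2  2  0  0  1  1  2  2  0  0  1  1  2  2
So g(17) = 2.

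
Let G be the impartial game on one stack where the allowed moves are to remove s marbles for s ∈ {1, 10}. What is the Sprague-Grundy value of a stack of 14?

Build the Grundy sequence with g(k) = mex{g(k−s) : s ∈ {1, 10}, s ≤ k}:
g(0) = mex{} = 0
g(1) = mex{0} = 1
g(2) = mex{1} = 0
g(3) = mex{0} = 1
g(4) = mex{1} = 0
g(5) = mex{0} = 1
g(6) = mex{1} = 0
g(7) = mex{0} = 1
g(8) = mex{1} = 0
g(9) = mex{0} = 1
g(10) = mex{0,1} = 2
g(11) = mex{1,2} = 0
g(12) = mex{0} = 1
g(13) = mex{1} = 0
g(14) = mex{0} = 1
So g(14) = 1.

1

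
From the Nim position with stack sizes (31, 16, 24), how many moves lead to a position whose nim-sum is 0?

3

Nim-sum: 31 ⊕ 16 ⊕ 24 = 23.
The overall nim-sum is X = 23. A stack of size p has a winning move iff p XOR X < p (reduce it to p XOR X).
  31: 31 XOR 23 = 8 < 31 — winning move (to 8).
  16: 16 XOR 23 = 7 < 16 — winning move (to 7).
  24: 24 XOR 23 = 15 < 24 — winning move (to 15).
That gives 3 winning moves.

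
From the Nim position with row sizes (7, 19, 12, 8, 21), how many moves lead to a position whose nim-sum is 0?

In binary:
  00111  (7)
  10011  (19)
  01100  (12)
  01000  (8)
  10101  (21)
  -----
  00101  (5)
The overall nim-sum is X = 5. A row of size p has a winning move iff p XOR X < p (reduce it to p XOR X).
  7: 7 XOR 5 = 2 < 7 — winning move (to 2).
  19: 19 XOR 5 = 22 ≥ 19 — no move.
  12: 12 XOR 5 = 9 < 12 — winning move (to 9).
  8: 8 XOR 5 = 13 ≥ 8 — no move.
  21: 21 XOR 5 = 16 < 21 — winning move (to 16).
That gives 3 winning moves.

3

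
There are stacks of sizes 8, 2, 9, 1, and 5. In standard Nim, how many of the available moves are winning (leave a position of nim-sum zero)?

1

Compute the nim-sum pairwise:
8 ^ 2 = 10
10 ^ 9 = 3
3 ^ 1 = 2
2 ^ 5 = 7
The overall nim-sum is X = 7. A stack of size p has a winning move iff p XOR X < p (reduce it to p XOR X).
  8: 8 XOR 7 = 15 ≥ 8 — no move.
  2: 2 XOR 7 = 5 ≥ 2 — no move.
  9: 9 XOR 7 = 14 ≥ 9 — no move.
  1: 1 XOR 7 = 6 ≥ 1 — no move.
  5: 5 XOR 7 = 2 < 5 — winning move (to 2).
That gives 1 winning move.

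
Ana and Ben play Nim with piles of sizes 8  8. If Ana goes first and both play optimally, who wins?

Ben wins

Nim-sum: 8 ^ 8 = 0.
The nim-sum is 0, so this is a P-position: the player to move is in a losing position under optimal play; Ana is about to move from it and so loses — Ben wins.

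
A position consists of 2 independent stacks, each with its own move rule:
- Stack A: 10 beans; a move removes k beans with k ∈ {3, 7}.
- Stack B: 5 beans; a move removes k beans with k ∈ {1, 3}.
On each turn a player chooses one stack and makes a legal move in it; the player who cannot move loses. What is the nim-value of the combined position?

Grundy values for stack A (subtraction set {3, 7}):
g(0) = mex{} = 0
g(1) = mex{} = 0
g(2) = mex{} = 0
g(3) = mex{0} = 1
g(4) = mex{0} = 1
g(5) = mex{0} = 1
g(6) = mex{1} = 0
g(7) = mex{0,1} = 2
g(8) = mex{0,1} = 2
g(9) = mex{0} = 1
g(10) = mex{1,2} = 0
So g(10) = 0.
Grundy values for stack B (subtraction set {1, 3}):
k:     0  1  2  3  4  5
g(k):  0  1  0  1  0  1
So g(5) = 1.
The value of a disjunctive sum is the nim-sum of the parts.
Combined value = 0 XOR 1 = 1.

1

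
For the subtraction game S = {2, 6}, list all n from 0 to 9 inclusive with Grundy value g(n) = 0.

0, 1, 4, 5, 8, 9

Build the Grundy sequence with g(k) = mex{g(k−s) : s ∈ {2, 6}, s ≤ k}:
g(0) = mex{} = 0
g(1) = mex{} = 0
g(2) = mex{0} = 1
g(3) = mex{0} = 1
g(4) = mex{1} = 0
g(5) = mex{1} = 0
g(6) = mex{0} = 1
g(7) = mex{0} = 1
g(8) = mex{1} = 0
g(9) = mex{1} = 0
The P-positions (g = 0) in 0..9 are 0, 1, 4, 5, 8, 9.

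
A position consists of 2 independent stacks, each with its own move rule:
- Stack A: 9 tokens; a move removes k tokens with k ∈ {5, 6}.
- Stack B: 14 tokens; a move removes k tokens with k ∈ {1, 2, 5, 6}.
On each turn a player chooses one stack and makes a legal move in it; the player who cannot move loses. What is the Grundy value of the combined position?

1

For stack A, compute g(0), g(1), … with moves {5, 6}:
k:     0  1  2  3  4  5  6  7  8  9
g(k):  0  0  0  0  0  1  1  1  1  1
So g(9) = 1.
Build the Grundy sequence for stack B with g(k) = mex{g(k−s) : s ∈ {1, 2, 5, 6}, s ≤ k}:
g(0) = mex{} = 0
g(1) = mex{0} = 1
g(2) = mex{0,1} = 2
g(3) = mex{1,2} = 0
g(4) = mex{0,2} = 1
g(5) = mex{0,1} = 2
g(6) = mex{0,1,2} = 3
g(7) = mex{1,2,3} = 0
g(8) = mex{0,2,3} = 1
g(9) = mex{0,1} = 2
g(10) = mex{1,2} = 0
g(11) = mex{0,2,3} = 1
g(12) = mex{0,1,3} = 2
g(13) = mex{0,1,2} = 3
g(14) = mex{1,2,3} = 0
So g(14) = 0.
By the Sprague-Grundy theorem, the Grundy value of a sum of independent games is the XOR of the component values.
Combined value = 1 XOR 0 = 1.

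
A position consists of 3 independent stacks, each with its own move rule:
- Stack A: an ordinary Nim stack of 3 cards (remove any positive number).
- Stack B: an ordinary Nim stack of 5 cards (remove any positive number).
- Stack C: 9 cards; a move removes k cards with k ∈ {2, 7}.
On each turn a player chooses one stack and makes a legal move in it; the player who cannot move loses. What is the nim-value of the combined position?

Stack A is a plain Nim stack of size 3, so its Grundy value is 3.
Stack B is a plain Nim stack of size 5, so its Grundy value is 5.
Grundy values for stack C (subtraction set {2, 7}):
k:     0  1  2  3  4  5  6  7  8  9
g(k):  0  0  1  1  0  0  1  1  2  0
So g(9) = 0.
By the Sprague-Grundy theorem, the Grundy value of a sum of independent games is the XOR of the component values.
Combined value = 3 XOR 5 XOR 0 = 6.

6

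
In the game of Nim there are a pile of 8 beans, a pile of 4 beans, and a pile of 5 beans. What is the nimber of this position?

9

Compute the nim-sum pairwise:
8 ⊕ 4 = 12
12 ⊕ 5 = 9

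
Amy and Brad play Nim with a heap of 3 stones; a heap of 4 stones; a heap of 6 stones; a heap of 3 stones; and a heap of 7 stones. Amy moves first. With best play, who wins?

Amy wins

In binary:
  011  (3)
  100  (4)
  110  (6)
  011  (3)
  111  (7)
  ---
  101  (5)
The nim-sum is 5 ≠ 0, so this is an N-position: the player to move can win; Amy has a winning move.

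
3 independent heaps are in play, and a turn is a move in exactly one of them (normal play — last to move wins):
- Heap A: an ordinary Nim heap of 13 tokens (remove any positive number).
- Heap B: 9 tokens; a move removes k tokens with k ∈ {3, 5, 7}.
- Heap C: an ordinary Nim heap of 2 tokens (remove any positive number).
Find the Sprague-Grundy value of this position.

12

Heap A is a plain Nim heap of size 13, so its Grundy value is 13.
For heap B, compute g(0), g(1), … with moves {3, 5, 7}:
g(0) = mex{} = 0
g(1) = mex{} = 0
g(2) = mex{} = 0
g(3) = mex{0} = 1
g(4) = mex{0} = 1
g(5) = mex{0} = 1
g(6) = mex{0,1} = 2
g(7) = mex{0,1} = 2
g(8) = mex{0,1} = 2
g(9) = mex{0,1,2} = 3
So g(9) = 3.
Heap C is a plain Nim heap of size 2, so its Grundy value is 2.
By the Sprague-Grundy theorem, the Grundy value of a sum of independent games is the XOR of the component values.
Combined value = 13 XOR 3 XOR 2 = 12.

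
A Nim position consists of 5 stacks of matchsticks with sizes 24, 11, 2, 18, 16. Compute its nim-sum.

19

Bitwise XOR of the heap sizes:
  11000  (24)
  01011  (11)
  00010  (2)
  10010  (18)
  10000  (16)
  -----
  10011  (19)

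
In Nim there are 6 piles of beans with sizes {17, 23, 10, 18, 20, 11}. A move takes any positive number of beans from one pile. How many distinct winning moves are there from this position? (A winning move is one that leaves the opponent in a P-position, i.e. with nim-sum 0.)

Write each in binary and XOR column by column:
  10001  (17)
  10111  (23)
  01010  (10)
  10010  (18)
  10100  (20)
  01011  (11)
  -----
  00001  (1)
The overall nim-sum is X = 1. A pile of size p has a winning move iff p XOR X < p (reduce it to p XOR X).
  17: 17 XOR 1 = 16 < 17 — winning move (to 16).
  23: 23 XOR 1 = 22 < 23 — winning move (to 22).
  10: 10 XOR 1 = 11 ≥ 10 — no move.
  18: 18 XOR 1 = 19 ≥ 18 — no move.
  20: 20 XOR 1 = 21 ≥ 20 — no move.
  11: 11 XOR 1 = 10 < 11 — winning move (to 10).
That gives 3 winning moves.

3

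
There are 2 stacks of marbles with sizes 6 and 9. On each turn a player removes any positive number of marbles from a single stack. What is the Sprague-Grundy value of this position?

15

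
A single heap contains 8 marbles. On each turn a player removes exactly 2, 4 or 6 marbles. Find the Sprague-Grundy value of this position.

Compute g(0), g(1), … for moves {2, 4, 6}:
g(0) = mex{} = 0
g(1) = mex{} = 0
g(2) = mex{0} = 1
g(3) = mex{0} = 1
g(4) = mex{0,1} = 2
g(5) = mex{0,1} = 2
g(6) = mex{0,1,2} = 3
g(7) = mex{0,1,2} = 3
g(8) = mex{1,2,3} = 0
So g(8) = 0.

0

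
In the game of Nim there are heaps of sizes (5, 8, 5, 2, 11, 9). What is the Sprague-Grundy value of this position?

8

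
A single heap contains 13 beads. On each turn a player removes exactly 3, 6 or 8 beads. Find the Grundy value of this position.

Compute g(0), g(1), … for moves {3, 6, 8}:
g(0) = mex{} = 0
g(1) = mex{} = 0
g(2) = mex{} = 0
g(3) = mex{0} = 1
g(4) = mex{0} = 1
g(5) = mex{0} = 1
g(6) = mex{0,1} = 2
g(7) = mex{0,1} = 2
g(8) = mex{0,1} = 2
g(9) = mex{0,1,2} = 3
g(10) = mex{0,1,2} = 3
g(11) = mex{1,2} = 0
g(12) = mex{1,2,3} = 0
g(13) = mex{1,2,3} = 0
So g(13) = 0.

0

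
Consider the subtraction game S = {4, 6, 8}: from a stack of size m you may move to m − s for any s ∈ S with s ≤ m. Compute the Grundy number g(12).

Compute g(0), g(1), … for moves {4, 6, 8}:
g(0) = mex{} = 0
g(1) = mex{} = 0
g(2) = mex{} = 0
g(3) = mex{} = 0
g(4) = mex{0} = 1
g(5) = mex{0} = 1
g(6) = mex{0} = 1
g(7) = mex{0} = 1
g(8) = mex{0,1} = 2
g(9) = mex{0,1} = 2
g(10) = mex{0,1} = 2
g(11) = mex{0,1} = 2
g(12) = mex{1,2} = 0
So g(12) = 0.

0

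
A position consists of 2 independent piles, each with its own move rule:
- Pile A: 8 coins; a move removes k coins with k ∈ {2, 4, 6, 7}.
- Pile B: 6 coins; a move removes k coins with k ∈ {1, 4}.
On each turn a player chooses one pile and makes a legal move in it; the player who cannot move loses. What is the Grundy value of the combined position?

5

Grundy values for pile A (subtraction set {2, 4, 6, 7}):
g(0) = mex{} = 0
g(1) = mex{} = 0
g(2) = mex{0} = 1
g(3) = mex{0} = 1
g(4) = mex{0,1} = 2
g(5) = mex{0,1} = 2
g(6) = mex{0,1,2} = 3
g(7) = mex{0,1,2} = 3
g(8) = mex{0,1,2,3} = 4
So g(8) = 4.
Build the Grundy sequence for pile B with g(k) = mex{g(k−s) : s ∈ {1, 4}, s ≤ k}:
k:     0  1  2  3  4  5  6
g(k):  0  1  0  1  2  0  1
So g(6) = 1.
By the Sprague-Grundy theorem, the Grundy value of a sum of independent games is the XOR of the component values.
Combined value = 4 ⊕ 1 = 5.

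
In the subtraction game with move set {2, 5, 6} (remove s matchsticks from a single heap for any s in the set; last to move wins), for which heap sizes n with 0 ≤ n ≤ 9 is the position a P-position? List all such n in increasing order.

0, 1, 4, 8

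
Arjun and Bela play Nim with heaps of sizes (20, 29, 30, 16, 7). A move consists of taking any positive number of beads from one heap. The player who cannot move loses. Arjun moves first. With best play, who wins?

Nim-sum: 20 XOR 29 XOR 30 XOR 16 XOR 7 = 0.
The nim-sum is 0, so this is a P-position: the player to move is in a losing position under optimal play; Arjun is about to move from it and so loses — Bela wins.

Bela wins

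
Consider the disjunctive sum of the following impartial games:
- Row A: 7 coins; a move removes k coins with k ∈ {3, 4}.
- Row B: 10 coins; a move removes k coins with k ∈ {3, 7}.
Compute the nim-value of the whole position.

0

Build the Grundy sequence for row A with g(k) = mex{g(k−s) : s ∈ {3, 4}, s ≤ k}:
g(0) = mex{} = 0
g(1) = mex{} = 0
g(2) = mex{} = 0
g(3) = mex{0} = 1
g(4) = mex{0} = 1
g(5) = mex{0} = 1
g(6) = mex{0,1} = 2
g(7) = mex{1} = 0
So g(7) = 0.
Grundy values for row B (subtraction set {3, 7}):
g(0) = mex{} = 0
g(1) = mex{} = 0
g(2) = mex{} = 0
g(3) = mex{0} = 1
g(4) = mex{0} = 1
g(5) = mex{0} = 1
g(6) = mex{1} = 0
g(7) = mex{0,1} = 2
g(8) = mex{0,1} = 2
g(9) = mex{0} = 1
g(10) = mex{1,2} = 0
So g(10) = 0.
By the Sprague-Grundy theorem, the Grundy value of a sum of independent games is the XOR of the component values.
Combined value = 0 ⊕ 0 = 0.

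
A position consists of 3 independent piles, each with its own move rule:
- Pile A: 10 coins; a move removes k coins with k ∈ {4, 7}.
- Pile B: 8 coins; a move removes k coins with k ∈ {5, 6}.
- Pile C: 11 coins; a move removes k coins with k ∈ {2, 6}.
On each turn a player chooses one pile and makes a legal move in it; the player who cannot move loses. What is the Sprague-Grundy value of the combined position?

2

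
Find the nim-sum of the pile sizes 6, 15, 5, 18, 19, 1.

12

Compute the nim-sum pairwise:
6 ⊕ 15 = 9
9 ⊕ 5 = 12
12 ⊕ 18 = 30
30 ⊕ 19 = 13
13 ⊕ 1 = 12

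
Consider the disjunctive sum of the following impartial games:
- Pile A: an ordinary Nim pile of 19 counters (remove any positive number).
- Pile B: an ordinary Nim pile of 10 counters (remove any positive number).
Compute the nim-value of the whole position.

25

Pile A is a plain Nim pile of size 19, so its Grundy value is 19.
Pile B is a plain Nim pile of size 10, so its Grundy value is 10.
By the Sprague-Grundy theorem, the Grundy value of a sum of independent games is the XOR of the component values.
Combined value = 19 XOR 10 = 25.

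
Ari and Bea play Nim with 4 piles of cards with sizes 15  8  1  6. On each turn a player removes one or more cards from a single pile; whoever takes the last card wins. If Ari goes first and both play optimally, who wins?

Bea wins

Write each in binary and XOR column by column:
  1111  (15)
  1000  (8)
  0001  (1)
  0110  (6)
  ----
  0000  (0)
The nim-sum is 0, so this is a P-position: the player to move is in a losing position under optimal play; Ari is about to move from it and so loses — Bea wins.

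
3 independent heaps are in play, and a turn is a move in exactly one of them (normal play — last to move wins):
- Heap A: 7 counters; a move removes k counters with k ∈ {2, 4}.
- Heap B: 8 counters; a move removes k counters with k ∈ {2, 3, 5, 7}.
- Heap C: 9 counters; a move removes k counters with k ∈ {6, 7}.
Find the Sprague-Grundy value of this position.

5

Grundy values for heap A (subtraction set {2, 4}):
g(0) = mex{} = 0
g(1) = mex{} = 0
g(2) = mex{0} = 1
g(3) = mex{0} = 1
g(4) = mex{0,1} = 2
g(5) = mex{0,1} = 2
g(6) = mex{1,2} = 0
g(7) = mex{1,2} = 0
So g(7) = 0.
Build the Grundy sequence for heap B with g(k) = mex{g(k−s) : s ∈ {2, 3, 5, 7}, s ≤ k}:
k:     0  1  2  3  4  5  6  7  8
g(k):  0  0  1  1  2  2  3  3  4
So g(8) = 4.
Build the Grundy sequence for heap C with g(k) = mex{g(k−s) : s ∈ {6, 7}, s ≤ k}:
g(0) = mex{} = 0
g(1) = mex{} = 0
g(2) = mex{} = 0
g(3) = mex{} = 0
g(4) = mex{} = 0
g(5) = mex{} = 0
g(6) = mex{0} = 1
g(7) = mex{0} = 1
g(8) = mex{0} = 1
g(9) = mex{0} = 1
So g(9) = 1.
The value of a disjunctive sum is the nim-sum of the parts.
Combined value = 0 XOR 4 XOR 1 = 5.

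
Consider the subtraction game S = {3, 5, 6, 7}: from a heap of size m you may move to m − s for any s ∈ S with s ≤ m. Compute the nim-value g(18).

2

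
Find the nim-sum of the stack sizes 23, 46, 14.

Nim-sum: 23 XOR 46 XOR 14 = 55.

55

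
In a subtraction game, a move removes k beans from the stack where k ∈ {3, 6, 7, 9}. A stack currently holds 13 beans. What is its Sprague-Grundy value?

Build the Grundy sequence with g(k) = mex{g(k−s) : s ∈ {3, 6, 7, 9}, s ≤ k}:
g(0) = mex{} = 0
g(1) = mex{} = 0
g(2) = mex{} = 0
g(3) = mex{0} = 1
g(4) = mex{0} = 1
g(5) = mex{0} = 1
g(6) = mex{0,1} = 2
g(7) = mex{0,1} = 2
g(8) = mex{0,1} = 2
g(9) = mex{0,1,2} = 3
g(10) = mex{0,1,2} = 3
g(11) = mex{0,1,2} = 3
g(12) = mex{1,2,3} = 0
g(13) = mex{1,2,3} = 0
So g(13) = 0.

0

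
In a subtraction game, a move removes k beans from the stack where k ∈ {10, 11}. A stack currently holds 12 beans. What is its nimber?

1

Build the Grundy sequence with g(k) = mex{g(k−s) : s ∈ {10, 11}, s ≤ k}:
k:     0  1  2  3  4  5  6  7  8  9 10 11 12
g(k):  0  0  0  0  0  0  0  0  0  0  1  1  1
So g(12) = 1.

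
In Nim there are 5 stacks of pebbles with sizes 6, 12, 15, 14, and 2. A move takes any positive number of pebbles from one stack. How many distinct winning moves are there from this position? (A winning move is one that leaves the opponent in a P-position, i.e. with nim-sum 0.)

3

Compute the nim-sum pairwise:
6 ^ 12 = 10
10 ^ 15 = 5
5 ^ 14 = 11
11 ^ 2 = 9
The overall nim-sum is X = 9. A stack of size p has a winning move iff p XOR X < p (reduce it to p XOR X).
  6: 6 XOR 9 = 15 ≥ 6 — no move.
  12: 12 XOR 9 = 5 < 12 — winning move (to 5).
  15: 15 XOR 9 = 6 < 15 — winning move (to 6).
  14: 14 XOR 9 = 7 < 14 — winning move (to 7).
  2: 2 XOR 9 = 11 ≥ 2 — no move.
That gives 3 winning moves.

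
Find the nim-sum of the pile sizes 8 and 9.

1

Nim-sum: 8 ⊕ 9 = 1.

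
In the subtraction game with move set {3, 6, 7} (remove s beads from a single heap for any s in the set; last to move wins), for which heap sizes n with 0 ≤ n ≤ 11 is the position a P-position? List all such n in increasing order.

0, 1, 2, 10, 11

Build the Grundy sequence with g(k) = mex{g(k−s) : s ∈ {3, 6, 7}, s ≤ k}:
k:     0  1  2  3  4  5  6  7  8  9 10 11
g(k):  0  0  0  1  1  1  2  2  2  3  0  0
The P-positions (g = 0) in 0..11 are 0, 1, 2, 10, 11.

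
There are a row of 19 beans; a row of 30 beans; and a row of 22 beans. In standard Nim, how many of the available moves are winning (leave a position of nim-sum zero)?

3

Nim-sum: 19 XOR 30 XOR 22 = 27.
The overall nim-sum is X = 27. A row of size p has a winning move iff p XOR X < p (reduce it to p XOR X).
  19: 19 XOR 27 = 8 < 19 — winning move (to 8).
  30: 30 XOR 27 = 5 < 30 — winning move (to 5).
  22: 22 XOR 27 = 13 < 22 — winning move (to 13).
That gives 3 winning moves.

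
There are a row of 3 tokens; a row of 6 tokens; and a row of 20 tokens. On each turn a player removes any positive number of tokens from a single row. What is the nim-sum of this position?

17

Nim-sum: 3 ⊕ 6 ⊕ 20 = 17.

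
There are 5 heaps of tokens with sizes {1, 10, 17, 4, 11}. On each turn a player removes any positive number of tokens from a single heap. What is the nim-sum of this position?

21

Bitwise XOR of the heap sizes:
  00001  (1)
  01010  (10)
  10001  (17)
  00100  (4)
  01011  (11)
  -----
  10101  (21)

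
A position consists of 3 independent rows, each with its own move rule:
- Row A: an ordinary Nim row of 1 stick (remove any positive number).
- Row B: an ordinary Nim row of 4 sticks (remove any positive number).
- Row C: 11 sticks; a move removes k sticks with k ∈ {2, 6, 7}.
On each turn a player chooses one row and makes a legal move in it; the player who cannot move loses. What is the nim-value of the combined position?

Row A is a plain Nim row of size 1, so its Grundy value is 1.
Row B is a plain Nim row of size 4, so its Grundy value is 4.
Build the Grundy sequence for row C with g(k) = mex{g(k−s) : s ∈ {2, 6, 7}, s ≤ k}:
k:     0  1  2  3  4  5  6  7  8  9 10 11
g(k):  0  0  1  1  0  0  1  1  2  0  3  1
So g(11) = 1.
The value of a disjunctive sum is the nim-sum of the parts.
Combined value = 1 XOR 4 XOR 1 = 4.

4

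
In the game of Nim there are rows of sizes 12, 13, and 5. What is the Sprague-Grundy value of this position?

Nim-sum: 12 XOR 13 XOR 5 = 4.

4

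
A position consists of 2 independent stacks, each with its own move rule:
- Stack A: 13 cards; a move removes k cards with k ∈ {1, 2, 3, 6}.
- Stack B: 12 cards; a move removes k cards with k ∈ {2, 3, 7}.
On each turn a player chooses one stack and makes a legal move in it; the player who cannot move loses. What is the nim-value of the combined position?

0

Build the Grundy sequence for stack A with g(k) = mex{g(k−s) : s ∈ {1, 2, 3, 6}, s ≤ k}:
g(0) = mex{} = 0
g(1) = mex{0} = 1
g(2) = mex{0,1} = 2
g(3) = mex{0,1,2} = 3
g(4) = mex{1,2,3} = 0
g(5) = mex{0,2,3} = 1
g(6) = mex{0,1,3} = 2
g(7) = mex{0,1,2} = 3
g(8) = mex{1,2,3} = 0
g(9) = mex{0,2,3} = 1
g(10) = mex{0,1,3} = 2
g(11) = mex{0,1,2} = 3
g(12) = mex{1,2,3} = 0
g(13) = mex{0,2,3} = 1
So g(13) = 1.
Grundy values for stack B (subtraction set {2, 3, 7}):
g(0) = mex{} = 0
g(1) = mex{} = 0
g(2) = mex{0} = 1
g(3) = mex{0} = 1
g(4) = mex{0,1} = 2
g(5) = mex{1} = 0
g(6) = mex{1,2} = 0
g(7) = mex{0,2} = 1
g(8) = mex{0} = 1
g(9) = mex{0,1} = 2
g(10) = mex{1} = 0
g(11) = mex{1,2} = 0
g(12) = mex{0,2} = 1
So g(12) = 1.
By the Sprague-Grundy theorem, the Grundy value of a sum of independent games is the XOR of the component values.
Combined value = 1 XOR 1 = 0.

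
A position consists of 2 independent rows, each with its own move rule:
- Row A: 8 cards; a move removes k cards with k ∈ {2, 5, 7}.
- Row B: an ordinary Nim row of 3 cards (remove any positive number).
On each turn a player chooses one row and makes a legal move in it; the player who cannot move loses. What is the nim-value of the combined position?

For row A, compute g(0), g(1), … with moves {2, 5, 7}:
g(0) = mex{} = 0
g(1) = mex{} = 0
g(2) = mex{0} = 1
g(3) = mex{0} = 1
g(4) = mex{1} = 0
g(5) = mex{0,1} = 2
g(6) = mex{0} = 1
g(7) = mex{0,1,2} = 3
g(8) = mex{0,1} = 2
So g(8) = 2.
Row B is a plain Nim row of size 3, so its Grundy value is 3.
By the Sprague-Grundy theorem, the Grundy value of a sum of independent games is the XOR of the component values.
Combined value = 2 ⊕ 3 = 1.

1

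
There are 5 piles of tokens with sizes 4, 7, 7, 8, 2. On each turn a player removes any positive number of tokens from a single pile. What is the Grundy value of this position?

14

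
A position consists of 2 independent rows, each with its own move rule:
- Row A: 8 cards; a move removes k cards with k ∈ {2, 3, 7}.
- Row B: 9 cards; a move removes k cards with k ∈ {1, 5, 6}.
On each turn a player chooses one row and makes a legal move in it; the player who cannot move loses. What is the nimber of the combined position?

Build the Grundy sequence for row A with g(k) = mex{g(k−s) : s ∈ {2, 3, 7}, s ≤ k}:
k:     0  1  2  3  4  5  6  7  8
g(k):  0  0  1  1  2  0  0  1  1
So g(8) = 1.
Grundy values for row B (subtraction set {1, 5, 6}):
g(0) = mex{} = 0
g(1) = mex{0} = 1
g(2) = mex{1} = 0
g(3) = mex{0} = 1
g(4) = mex{1} = 0
g(5) = mex{0} = 1
g(6) = mex{0,1} = 2
g(7) = mex{0,1,2} = 3
g(8) = mex{0,1,3} = 2
g(9) = mex{0,1,2} = 3
So g(9) = 3.
The value of a disjunctive sum is the nim-sum of the parts.
Combined value = 1 ⊕ 3 = 2.

2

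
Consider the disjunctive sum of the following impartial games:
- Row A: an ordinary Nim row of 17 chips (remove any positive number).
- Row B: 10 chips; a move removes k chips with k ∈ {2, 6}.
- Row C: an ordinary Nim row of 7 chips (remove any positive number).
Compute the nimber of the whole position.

Row A is a plain Nim row of size 17, so its Grundy value is 17.
Build the Grundy sequence for row B with g(k) = mex{g(k−s) : s ∈ {2, 6}, s ≤ k}:
g(0) = mex{} = 0
g(1) = mex{} = 0
g(2) = mex{0} = 1
g(3) = mex{0} = 1
g(4) = mex{1} = 0
g(5) = mex{1} = 0
g(6) = mex{0} = 1
g(7) = mex{0} = 1
g(8) = mex{1} = 0
g(9) = mex{1} = 0
g(10) = mex{0} = 1
So g(10) = 1.
Row C is a plain Nim row of size 7, so its Grundy value is 7.
The value of a disjunctive sum is the nim-sum of the parts.
Combined value = 17 ⊕ 1 ⊕ 7 = 23.

23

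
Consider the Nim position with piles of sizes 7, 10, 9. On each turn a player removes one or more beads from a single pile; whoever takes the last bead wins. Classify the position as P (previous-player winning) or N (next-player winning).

Nim-sum: 7 XOR 10 XOR 9 = 4.
The nim-sum is 4 ≠ 0, so this is an N-position: the player to move can win.

N-position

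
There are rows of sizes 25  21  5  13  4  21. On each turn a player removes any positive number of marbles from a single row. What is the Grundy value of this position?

21

Compute the nim-sum pairwise:
25 ⊕ 21 = 12
12 ⊕ 5 = 9
9 ⊕ 13 = 4
4 ⊕ 4 = 0
0 ⊕ 21 = 21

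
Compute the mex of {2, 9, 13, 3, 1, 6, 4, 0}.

The values 0, 1, 2, 3, 4 are all present; 5 is the first non-negative integer missing from the set.

5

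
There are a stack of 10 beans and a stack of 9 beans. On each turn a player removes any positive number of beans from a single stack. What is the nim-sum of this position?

3

Nim-sum: 10 ^ 9 = 3.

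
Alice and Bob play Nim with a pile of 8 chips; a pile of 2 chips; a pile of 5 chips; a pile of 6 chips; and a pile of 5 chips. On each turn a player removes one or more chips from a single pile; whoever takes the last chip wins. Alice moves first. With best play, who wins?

Alice wins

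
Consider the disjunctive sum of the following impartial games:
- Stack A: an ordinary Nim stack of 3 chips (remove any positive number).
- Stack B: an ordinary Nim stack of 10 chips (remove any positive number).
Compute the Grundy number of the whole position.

9

Stack A is a plain Nim stack of size 3, so its Grundy value is 3.
Stack B is a plain Nim stack of size 10, so its Grundy value is 10.
By the Sprague-Grundy theorem, the Grundy value of a sum of independent games is the XOR of the component values.
Combined value = 3 ⊕ 10 = 9.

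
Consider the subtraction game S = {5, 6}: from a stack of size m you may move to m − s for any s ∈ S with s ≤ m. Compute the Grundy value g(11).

0

Grundy values for subtraction set {5, 6}:
g(0) = mex{} = 0
g(1) = mex{} = 0
g(2) = mex{} = 0
g(3) = mex{} = 0
g(4) = mex{} = 0
g(5) = mex{0} = 1
g(6) = mex{0} = 1
g(7) = mex{0} = 1
g(8) = mex{0} = 1
g(9) = mex{0} = 1
g(10) = mex{0,1} = 2
g(11) = mex{1} = 0
So g(11) = 0.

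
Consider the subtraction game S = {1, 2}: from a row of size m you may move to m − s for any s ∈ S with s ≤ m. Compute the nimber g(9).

Compute g(0), g(1), … for moves {1, 2}:
k:     0  1  2  3  4  5  6  7  8  9
g(k):  0  1  2  0  1  2  0  1  2  0
So g(9) = 0.

0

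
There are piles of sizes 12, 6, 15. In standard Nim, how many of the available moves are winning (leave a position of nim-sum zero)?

3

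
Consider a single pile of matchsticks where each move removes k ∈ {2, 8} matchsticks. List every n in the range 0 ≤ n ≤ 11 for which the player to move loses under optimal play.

Build the Grundy sequence with g(k) = mex{g(k−s) : s ∈ {2, 8}, s ≤ k}:
g(0) = mex{} = 0
g(1) = mex{} = 0
g(2) = mex{0} = 1
g(3) = mex{0} = 1
g(4) = mex{1} = 0
g(5) = mex{1} = 0
g(6) = mex{0} = 1
g(7) = mex{0} = 1
g(8) = mex{0,1} = 2
g(9) = mex{0,1} = 2
g(10) = mex{1,2} = 0
g(11) = mex{1,2} = 0
The P-positions (g = 0) in 0..11 are 0, 1, 4, 5, 10, 11.

0, 1, 4, 5, 10, 11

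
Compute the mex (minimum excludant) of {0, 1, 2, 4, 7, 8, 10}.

3

The values 0, 1, 2 are all present; 3 is the first non-negative integer missing from the set.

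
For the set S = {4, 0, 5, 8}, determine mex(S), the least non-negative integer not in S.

0 is in the set but 1 is not, so the mex is 1.

1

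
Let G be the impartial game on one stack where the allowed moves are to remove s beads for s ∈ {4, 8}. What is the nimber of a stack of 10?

2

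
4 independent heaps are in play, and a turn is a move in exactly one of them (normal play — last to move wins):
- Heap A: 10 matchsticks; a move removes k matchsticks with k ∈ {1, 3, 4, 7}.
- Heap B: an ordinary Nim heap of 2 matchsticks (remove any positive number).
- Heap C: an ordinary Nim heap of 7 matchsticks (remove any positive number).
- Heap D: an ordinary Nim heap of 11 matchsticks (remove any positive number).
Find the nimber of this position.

Build the Grundy sequence for heap A with g(k) = mex{g(k−s) : s ∈ {1, 3, 4, 7}, s ≤ k}:
k:     0  1  2  3  4  5  6  7  8  9 10
g(k):  0  1  0  1  2  3  2  3  0  1  0
So g(10) = 0.
Heap B is a plain Nim heap of size 2, so its Grundy value is 2.
Heap C is a plain Nim heap of size 7, so its Grundy value is 7.
Heap D is a plain Nim heap of size 11, so its Grundy value is 11.
By the Sprague-Grundy theorem, the Grundy value of a sum of independent games is the XOR of the component values.
Combined value = 0 XOR 2 XOR 7 XOR 11 = 14.

14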